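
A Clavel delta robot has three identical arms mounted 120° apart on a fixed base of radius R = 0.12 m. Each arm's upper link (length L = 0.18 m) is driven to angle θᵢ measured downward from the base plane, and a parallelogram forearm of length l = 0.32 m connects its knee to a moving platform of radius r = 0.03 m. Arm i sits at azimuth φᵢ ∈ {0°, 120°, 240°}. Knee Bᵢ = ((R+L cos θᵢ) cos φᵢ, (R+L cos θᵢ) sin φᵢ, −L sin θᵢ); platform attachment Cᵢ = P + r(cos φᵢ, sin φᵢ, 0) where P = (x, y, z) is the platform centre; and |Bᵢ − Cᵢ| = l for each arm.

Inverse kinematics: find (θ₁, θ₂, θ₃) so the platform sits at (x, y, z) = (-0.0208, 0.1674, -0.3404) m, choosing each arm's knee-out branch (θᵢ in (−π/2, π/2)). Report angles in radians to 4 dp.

θ₁ = 1.0471, θ₂ = 0.2619, θ₃ = 1.3963

arm 1 (φ=0.0°): x'=-0.0208, y'=0.1674
  A=0.1108, B=-0.3404, C=(l²−L²−A²−y'²−z²)/(2L)=-0.2394
  √(A²+B²)=0.3580;  θ1 = -1.2561+2.3032 ≈ 1.0471
φ2=120.0° → target in arm frame (0.1554, -0.0657)
  A=-0.0654, B=-0.3404, C=(l²−L²−A²−y'²−z²)/(2L)=-0.1513
  √(A²+B²)=0.3466;  θ2 = -1.7605+2.0224 ≈ 0.2619
arm 3 (φ=240.0°): x'=-0.1346, y'=-0.1017
  e−x'=0.2246;  (l²−L²−(e−x')²−y'²−z²)/2L = -0.2963
  θ3 = atan2(B,A) + arccos(C/0.4078) = 1.3963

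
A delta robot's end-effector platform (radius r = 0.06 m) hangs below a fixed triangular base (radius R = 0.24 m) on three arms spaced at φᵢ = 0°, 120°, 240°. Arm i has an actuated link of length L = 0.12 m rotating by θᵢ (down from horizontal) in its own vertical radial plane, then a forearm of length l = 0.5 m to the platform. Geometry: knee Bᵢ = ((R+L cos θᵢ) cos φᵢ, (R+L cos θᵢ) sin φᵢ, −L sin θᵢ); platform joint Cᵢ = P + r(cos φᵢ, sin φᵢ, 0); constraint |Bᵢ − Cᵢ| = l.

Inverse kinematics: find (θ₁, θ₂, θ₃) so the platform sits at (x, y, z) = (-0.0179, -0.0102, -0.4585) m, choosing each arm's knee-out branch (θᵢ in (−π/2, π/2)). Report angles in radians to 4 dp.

θ₁ = 0.5236, θ₂ = 0.4366, θ₃ = 0.3490

rotate P by −φ1: (-0.0179, -0.0102, -0.4585)
  A cos θ + B sin θ = C:  0.1979·cos θ + -0.4585·sin θ = -0.0579
  θ1 = atan2(B,A) + arccos(C/0.4994) = 0.5236
rotate P by −φ2: (0.0001, 0.0206, -0.4585)
  A cos θ + B sin θ = C:  0.1799·cos θ + -0.4585·sin θ = -0.0309
  θ2 = atan2(B,A) + arccos(C/0.4925) = 0.4366
φ3=240.0° → target in arm frame (0.0178, -0.0104)
  e−x'=0.1622;  (l²−L²−(e−x')²−y'²−z²)/2L = -0.0044
  √(A²+B²)=0.4864;  θ3 = -1.2307+1.5797 ≈ 0.3490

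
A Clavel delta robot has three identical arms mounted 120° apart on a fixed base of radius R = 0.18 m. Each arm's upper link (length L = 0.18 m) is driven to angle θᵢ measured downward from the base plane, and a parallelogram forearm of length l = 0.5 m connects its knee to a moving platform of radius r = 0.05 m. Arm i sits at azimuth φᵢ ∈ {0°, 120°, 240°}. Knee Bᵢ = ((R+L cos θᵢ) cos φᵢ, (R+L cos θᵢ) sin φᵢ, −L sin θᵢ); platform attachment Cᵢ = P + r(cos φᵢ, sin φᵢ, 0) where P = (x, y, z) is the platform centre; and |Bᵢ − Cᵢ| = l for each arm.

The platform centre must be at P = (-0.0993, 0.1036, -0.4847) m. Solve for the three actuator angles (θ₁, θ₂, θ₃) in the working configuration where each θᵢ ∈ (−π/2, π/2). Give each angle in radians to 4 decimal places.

θ₁ = 0.8729, θ₂ = 0.0874, θ₃ = 0.6980

φ1=0.0° → target in arm frame (-0.0993, 0.1036)
  e−x'=0.2293;  (l²−L²−(e−x')²−y'²−z²)/2L = -0.2240
  θ1 = atan2(B,A) + arccos(C/0.5362) = 0.8729
φ2=120.0° → target in arm frame (0.1394, 0.0342)
  A=-0.0094, B=-0.4847, C=(l²−L²−A²−y'²−z²)/(2L)=-0.0516
  γ=atan2(-0.4847,-0.0094)=-1.5901;  ψ=arccos(-0.1065)=1.6775;  θ2=γ+ψ≈0.0874
φ3=240.0° → target in arm frame (-0.0401, -0.1378)
  A cos θ + B sin θ = C:  0.1701·cos θ + -0.4847·sin θ = -0.1812
  θ3 = atan2(B,A) + arccos(C/0.5137) = 0.6980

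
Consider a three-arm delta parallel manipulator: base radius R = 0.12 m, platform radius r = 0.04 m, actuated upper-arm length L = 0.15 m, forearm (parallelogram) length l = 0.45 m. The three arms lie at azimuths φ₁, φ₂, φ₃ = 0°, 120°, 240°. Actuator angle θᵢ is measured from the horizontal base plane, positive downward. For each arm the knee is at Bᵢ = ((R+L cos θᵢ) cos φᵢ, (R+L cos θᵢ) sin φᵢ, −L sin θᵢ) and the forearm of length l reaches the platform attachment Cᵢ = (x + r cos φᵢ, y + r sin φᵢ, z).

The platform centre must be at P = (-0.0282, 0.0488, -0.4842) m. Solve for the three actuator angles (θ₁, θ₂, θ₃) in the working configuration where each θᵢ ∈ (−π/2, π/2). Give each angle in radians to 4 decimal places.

θ₁ = 0.6984, θ₂ = 0.4367, θ₃ = 0.6983

arm 1 (φ=0.0°): x'=-0.0282, y'=0.0488
  A cos θ + B sin θ = C:  0.1082·cos θ + -0.4842·sin θ = -0.2285
  γ=atan2(-0.4842,0.1082)=-1.3509;  ψ=arccos(-0.4605)=2.0493;  θ1=γ+ψ≈0.6984
arm 2 (φ=120.0°): x'=0.0564, y'=0.0000
  A=0.0236, B=-0.4842, C=(l²−L²−A²−y'²−z²)/(2L)=-0.1834
  θ2 = atan2(B,A) + arccos(C/0.4848) = 0.4367
arm 3 (φ=240.0°): x'=-0.0282, y'=-0.0488
  e−x'=0.1082;  (l²−L²−(e−x')²−y'²−z²)/2L = -0.2284
  √(A²+B²)=0.4961;  θ3 = -1.3510+2.0493 ≈ 0.6983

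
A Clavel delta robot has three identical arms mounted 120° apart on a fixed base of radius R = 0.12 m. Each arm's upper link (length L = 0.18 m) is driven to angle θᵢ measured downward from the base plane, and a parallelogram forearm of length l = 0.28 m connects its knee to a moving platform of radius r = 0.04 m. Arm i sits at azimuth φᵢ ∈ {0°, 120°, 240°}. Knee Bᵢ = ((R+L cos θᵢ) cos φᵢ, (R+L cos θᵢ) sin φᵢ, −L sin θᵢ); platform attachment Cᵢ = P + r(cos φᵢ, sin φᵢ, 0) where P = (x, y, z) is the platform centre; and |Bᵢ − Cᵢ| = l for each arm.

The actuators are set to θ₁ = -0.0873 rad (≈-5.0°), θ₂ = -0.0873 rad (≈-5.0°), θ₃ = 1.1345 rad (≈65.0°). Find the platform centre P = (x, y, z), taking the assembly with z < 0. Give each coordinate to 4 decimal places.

(0.0618, 0.1071, -0.1514)

centre 1 = (0.2593·cos0.0°, 0.2593·sin0.0°, 0.0157) = (0.2593, 0.0000, 0.0157)
arm 2 at φ=120.0°: e+L cos θ2 = 0.2593;  centre 2 = (-0.1297, 0.2246, 0.0157)
φ3=240.0°: virtual centre (-0.0780, -0.1352, -0.1631), radius l
|centre ₂|²−|centre ₁|² = 0.0000;  |centre ₃|²−|centre ₁|² = -0.0165
plane₁₂: -0.7779x+0.4491y+0.0000z = 0.0000
det = 0.5133;  x = 0.0145+-0.3129z,  y = 0.0250+-0.5420z
into |P−centre ₁|² = l²: 1.3917z² + 0.0947z + -0.0176 = 0;  Δ = 0.1068;  z = -0.1514 or 0.0834 → z<0 root = -0.1514
x = 0.0618, y = 0.1071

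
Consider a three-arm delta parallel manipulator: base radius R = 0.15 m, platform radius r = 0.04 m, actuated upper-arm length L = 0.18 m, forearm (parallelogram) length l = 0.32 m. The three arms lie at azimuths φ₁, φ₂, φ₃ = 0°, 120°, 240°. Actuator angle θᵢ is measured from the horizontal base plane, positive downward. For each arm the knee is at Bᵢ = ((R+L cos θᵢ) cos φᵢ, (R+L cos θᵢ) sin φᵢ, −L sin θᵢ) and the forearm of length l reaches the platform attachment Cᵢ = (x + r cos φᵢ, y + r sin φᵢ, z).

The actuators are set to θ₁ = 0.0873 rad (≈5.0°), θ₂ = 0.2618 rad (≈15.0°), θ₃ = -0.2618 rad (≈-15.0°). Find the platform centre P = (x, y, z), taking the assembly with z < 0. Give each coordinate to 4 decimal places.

centre 1 = (0.2893·cos0.0°, 0.2893·sin0.0°, -0.0157) = (0.2893, 0.0000, -0.0157)
arm 2 at φ=120.0°: ρ2 = 0.2839;  centre 2 = (-0.1419, 0.2458, -0.0466)
arm 3 at φ=240.0°: ρ3 = 0.2839;  centre 3 = (-0.1419, -0.2458, 0.0466)
subtract pairs → two planes through P
plane₁₂: -0.8625x+0.4917y+-0.0618z = -0.0012
Cramer: x(z) = 0.0014+0.0364z;  y(z) = 0.0000+0.1895z
sphere 1 gives Az²+Bz+C=0 with A=1.0372, B=0.0104, C=-0.0193;  B²−4AC=0.0800;  roots -0.1414, 0.1313;  negative root z = -0.1414
x = -0.0038, y = -0.0268

(-0.0038, -0.0268, -0.1414)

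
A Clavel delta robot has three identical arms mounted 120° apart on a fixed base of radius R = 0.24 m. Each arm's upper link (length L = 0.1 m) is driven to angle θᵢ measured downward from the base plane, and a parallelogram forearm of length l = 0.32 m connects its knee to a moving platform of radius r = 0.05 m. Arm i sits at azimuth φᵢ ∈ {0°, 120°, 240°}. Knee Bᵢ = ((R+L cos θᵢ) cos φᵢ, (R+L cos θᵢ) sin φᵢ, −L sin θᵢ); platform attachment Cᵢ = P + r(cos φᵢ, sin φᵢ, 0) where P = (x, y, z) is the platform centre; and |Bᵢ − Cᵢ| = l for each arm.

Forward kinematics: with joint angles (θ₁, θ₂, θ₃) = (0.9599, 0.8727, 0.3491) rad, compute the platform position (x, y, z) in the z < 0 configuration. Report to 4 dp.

φ1=0.0°: virtual centre (0.2474, 0.0000, -0.0819), radius l
O2 = (0.2543·cos120.0°, 0.2543·sin120.0°, -0.0766) = (-0.1271, 0.2202, -0.0766)
O3 = (0.2840·cos240.0°, 0.2840·sin240.0°, -0.0342) = (-0.1420, -0.2459, -0.0342)
|O₂|²−|O₁|² = 0.0026;  |O₃|²−|O₁|² = 0.0139
plane₁₂: -0.7490x+0.4404y+0.0106z = 0.0026
det = 0.7113;  x = -0.0104+0.0664z,  y = -0.0118+0.0888z
into |P−O₁|² = l²: 1.0123z² + 0.1275z + -0.0291 = 0;  Δ = 0.1341;  z = -0.2438 or 0.1179 → z<0 root = -0.2438
x = -0.0266, y = -0.0334

(-0.0266, -0.0334, -0.2438)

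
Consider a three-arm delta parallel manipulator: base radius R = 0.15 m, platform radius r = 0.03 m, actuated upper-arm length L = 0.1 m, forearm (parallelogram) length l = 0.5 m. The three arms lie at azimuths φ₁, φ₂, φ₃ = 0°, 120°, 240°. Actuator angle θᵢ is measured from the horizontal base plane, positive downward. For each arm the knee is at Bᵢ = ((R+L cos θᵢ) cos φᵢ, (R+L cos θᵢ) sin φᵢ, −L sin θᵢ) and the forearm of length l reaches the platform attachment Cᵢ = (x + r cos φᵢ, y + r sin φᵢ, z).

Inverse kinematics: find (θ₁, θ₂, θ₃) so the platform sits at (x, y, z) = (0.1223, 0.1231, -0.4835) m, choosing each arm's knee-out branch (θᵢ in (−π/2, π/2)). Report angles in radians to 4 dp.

θ₁ = 0.0877, θ₂ = 0.4365, θ₃ = 1.3094

arm 1 (φ=0.0°): x'=0.1223, y'=0.1231
  e−x'=-0.0023;  (l²−L²−(e−x')²−y'²−z²)/2L = -0.0447
  θ1 = atan2(B,A) + arccos(C/0.4835) = 0.0877
rotate P by −φ2: (0.0455, -0.1675, -0.4835)
  A cos θ + B sin θ = C:  0.0745·cos θ + -0.4835·sin θ = -0.1369
  γ=atan2(-0.4835,0.0745)=-1.4178;  ψ=arccos(-0.2798)=1.8543;  θ2=γ+ψ≈0.4365
rotate P by −φ3: (-0.1678, 0.0444, -0.4835)
  A=0.2878, B=-0.4835, C=(l²−L²−A²−y'²−z²)/(2L)=-0.3927
  γ=atan2(-0.4835,0.2878)=-1.0339;  ψ=arccos(-0.6980)=2.3434;  θ3=γ+ψ≈1.3094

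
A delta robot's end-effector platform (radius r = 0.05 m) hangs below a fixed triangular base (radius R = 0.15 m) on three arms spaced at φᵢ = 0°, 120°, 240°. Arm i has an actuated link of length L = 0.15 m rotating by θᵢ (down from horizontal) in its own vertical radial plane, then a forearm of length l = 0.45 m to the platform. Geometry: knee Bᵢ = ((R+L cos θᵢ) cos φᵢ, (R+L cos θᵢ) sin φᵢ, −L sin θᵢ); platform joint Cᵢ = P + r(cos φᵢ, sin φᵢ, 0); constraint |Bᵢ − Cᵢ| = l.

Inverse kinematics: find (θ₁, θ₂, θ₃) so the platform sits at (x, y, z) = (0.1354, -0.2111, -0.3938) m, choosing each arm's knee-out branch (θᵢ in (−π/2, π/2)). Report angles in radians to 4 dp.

arm 1 (φ=0.0°): x'=0.1354, y'=-0.2111
  A cos θ + B sin θ = C:  -0.0354·cos θ + -0.3938·sin θ = -0.0696
  γ=atan2(-0.3938,-0.0354)=-1.6604;  ψ=arccos(-0.1762)=1.7479;  θ1=γ+ψ≈0.0874
φ2=120.0° → target in arm frame (-0.2505, -0.0117)
  A=0.3505, B=-0.3938, C=(l²−L²−A²−y'²−z²)/(2L)=-0.3269
  θ2 = atan2(B,A) + arccos(C/0.5272) = 1.3962
arm 3 (φ=240.0°): x'=0.1151, y'=0.2228
  A cos θ + B sin θ = C:  -0.0151·cos θ + -0.3938·sin θ = -0.0832
  γ=atan2(-0.3938,-0.0151)=-1.6092;  ψ=arccos(-0.2110)=1.7834;  θ3=γ+ψ≈0.1743

θ₁ = 0.0874, θ₂ = 1.3962, θ₃ = 0.1743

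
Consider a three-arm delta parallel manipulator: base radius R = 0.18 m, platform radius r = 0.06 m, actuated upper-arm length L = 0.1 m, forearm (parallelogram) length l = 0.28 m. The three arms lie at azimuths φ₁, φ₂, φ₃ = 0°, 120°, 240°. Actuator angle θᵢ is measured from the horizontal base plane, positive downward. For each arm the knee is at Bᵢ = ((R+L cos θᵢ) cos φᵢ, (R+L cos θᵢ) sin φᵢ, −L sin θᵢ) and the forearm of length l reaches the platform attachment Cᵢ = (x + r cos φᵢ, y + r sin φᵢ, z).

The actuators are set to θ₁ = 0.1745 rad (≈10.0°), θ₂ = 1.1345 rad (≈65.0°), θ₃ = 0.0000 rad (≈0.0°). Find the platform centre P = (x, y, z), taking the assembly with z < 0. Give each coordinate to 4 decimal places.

arm 1 at φ=0.0°: e+L cos θ1 = 0.2185;  S1 = (0.2185, 0.0000, -0.0174)
S2 = (0.1623·cos120.0°, 0.1623·sin120.0°, -0.0906) = (-0.0811, 0.1405, -0.0906)
φ3=240.0°: virtual centre (-0.1100, -0.1905, 0.0000), radius l
|S₂|²−|S₁|² = -0.0135;  |S₃|²−|S₁|² = 0.0004
plane₁₂: -0.5992x+0.2810y+-0.1465z = -0.0135
Cramer: x(z) = 0.0122-0.1116z;  y(z) = -0.0220+0.2835z
into |P−S₁|² = l²: 1.0928z² + 0.0683z + -0.0351 = 0;  Δ = 0.1579;  z = -0.2131 or 0.1506 → z<0 root = -0.2131
x = 0.0360, y = -0.0824

(0.0360, -0.0824, -0.2131)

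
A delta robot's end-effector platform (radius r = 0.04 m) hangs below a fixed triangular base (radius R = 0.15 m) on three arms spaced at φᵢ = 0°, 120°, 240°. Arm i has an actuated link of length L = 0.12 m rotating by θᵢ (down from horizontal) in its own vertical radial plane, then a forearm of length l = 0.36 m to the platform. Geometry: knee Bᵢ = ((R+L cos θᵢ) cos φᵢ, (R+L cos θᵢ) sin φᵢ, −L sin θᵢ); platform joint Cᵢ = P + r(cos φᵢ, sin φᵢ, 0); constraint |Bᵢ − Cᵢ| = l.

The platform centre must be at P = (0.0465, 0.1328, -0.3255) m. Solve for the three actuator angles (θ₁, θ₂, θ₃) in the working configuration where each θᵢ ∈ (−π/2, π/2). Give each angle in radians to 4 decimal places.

θ₁ = 0.3493, θ₂ = 0.0874, θ₃ = 1.2221

arm 1 (φ=0.0°): x'=0.0465, y'=0.1328
  A=0.0635, B=-0.3255, C=(l²−L²−A²−y'²−z²)/(2L)=-0.0517
  θ1 = atan2(B,A) + arccos(C/0.3316) = 0.3493
arm 2 (φ=120.0°): x'=0.0918, y'=-0.1067
  A=0.0182, B=-0.3255, C=(l²−L²−A²−y'²−z²)/(2L)=-0.0103
  θ2 = atan2(B,A) + arccos(C/0.3260) = 0.0874
rotate P by −φ3: (-0.1383, -0.0261, -0.3255)
  A cos θ + B sin θ = C:  0.2483·cos θ + -0.3255·sin θ = -0.2211
  √(A²+B²)=0.4094;  θ3 = -0.9192+2.1414 ≈ 1.2221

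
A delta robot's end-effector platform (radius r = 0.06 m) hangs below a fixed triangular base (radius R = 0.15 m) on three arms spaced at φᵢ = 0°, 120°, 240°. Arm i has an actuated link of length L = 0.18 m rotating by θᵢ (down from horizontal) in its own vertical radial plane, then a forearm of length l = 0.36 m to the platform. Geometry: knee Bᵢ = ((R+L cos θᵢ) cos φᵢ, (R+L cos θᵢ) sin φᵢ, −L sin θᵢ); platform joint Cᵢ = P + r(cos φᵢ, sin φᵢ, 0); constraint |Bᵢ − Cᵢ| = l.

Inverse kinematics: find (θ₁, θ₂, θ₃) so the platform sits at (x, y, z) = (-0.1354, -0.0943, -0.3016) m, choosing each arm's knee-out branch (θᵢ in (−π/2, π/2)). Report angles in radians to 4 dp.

θ₁ = 1.0472, θ₂ = 0.6107, θ₃ = -0.1744

arm 1 (φ=0.0°): x'=-0.1354, y'=-0.0943
  A cos θ + B sin θ = C:  0.2254·cos θ + -0.3016·sin θ = -0.1485
  √(A²+B²)=0.3765;  θ1 = -0.9290+1.9762 ≈ 1.0472
rotate P by −φ2: (-0.0140, 0.1644, -0.3016)
  e−x'=0.1040;  (l²−L²−(e−x')²−y'²−z²)/2L = -0.0878
  √(A²+B²)=0.3190;  θ2 = -1.2388+1.8496 ≈ 0.6107
rotate P by −φ3: (0.1494, -0.0701, -0.3016)
  A=-0.0594, B=-0.3016, C=(l²−L²−A²−y'²−z²)/(2L)=-0.0061
  √(A²+B²)=0.3074;  θ3 = -1.7651+1.5907 ≈ -0.1744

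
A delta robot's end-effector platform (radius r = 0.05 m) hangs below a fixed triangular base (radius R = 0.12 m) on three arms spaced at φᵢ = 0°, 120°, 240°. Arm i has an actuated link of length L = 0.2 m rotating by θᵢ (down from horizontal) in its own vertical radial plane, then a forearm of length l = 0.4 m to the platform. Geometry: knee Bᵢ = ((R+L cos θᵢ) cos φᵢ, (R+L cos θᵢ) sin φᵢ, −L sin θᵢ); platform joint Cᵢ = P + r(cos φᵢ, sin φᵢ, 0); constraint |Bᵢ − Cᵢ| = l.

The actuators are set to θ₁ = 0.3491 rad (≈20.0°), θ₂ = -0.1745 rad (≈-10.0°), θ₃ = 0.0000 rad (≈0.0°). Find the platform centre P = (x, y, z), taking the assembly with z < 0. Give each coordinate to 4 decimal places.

S1 = (0.2579·cos0.0°, 0.2579·sin0.0°, -0.0684) = (0.2579, 0.0000, -0.0684)
φ2=120.0°: virtual centre (-0.1335, 0.2312, 0.0347), radius l
S3 = (0.2700·cos240.0°, 0.2700·sin240.0°, 0.0000) = (-0.1350, -0.2338, 0.0000)
eliminate P² terms by subtracting sphere 1 from 2 and 3
[-0.7828 0.4624 0.2063]·P = 0.0013;  [-0.7859 -0.4677 0.1368]·P = 0.0017
det = 0.7295;  x = -0.0019+0.2190z,  y = -0.0005+-0.0754z
sphere 1 gives Az²+Bz+C=0 with A=1.0536, B=0.0231, C=-0.0878;  B²−4AC=0.3706;  roots -0.2999, 0.2779;  negative root z = -0.2999
x = -0.0675, y = 0.0222

(-0.0675, 0.0222, -0.2999)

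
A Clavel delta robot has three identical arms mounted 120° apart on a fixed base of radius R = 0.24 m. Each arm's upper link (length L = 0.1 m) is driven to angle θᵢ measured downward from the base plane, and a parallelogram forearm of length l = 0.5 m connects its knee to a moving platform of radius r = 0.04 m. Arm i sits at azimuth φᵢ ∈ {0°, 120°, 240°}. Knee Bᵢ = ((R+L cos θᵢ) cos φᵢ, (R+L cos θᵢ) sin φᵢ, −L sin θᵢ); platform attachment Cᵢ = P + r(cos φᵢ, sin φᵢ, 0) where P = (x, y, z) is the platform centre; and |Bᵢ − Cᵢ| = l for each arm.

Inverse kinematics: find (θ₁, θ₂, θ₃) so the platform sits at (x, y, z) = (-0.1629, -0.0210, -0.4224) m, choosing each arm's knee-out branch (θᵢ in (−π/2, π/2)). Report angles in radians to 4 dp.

rotate P by −φ1: (-0.1629, -0.0210, -0.4224)
  A=0.3629, B=-0.4224, C=(l²−L²−A²−y'²−z²)/(2L)=-0.3528
  γ=atan2(-0.4224,0.3629)=-0.8610;  ψ=arccos(-0.6335)=2.2569;  θ1=γ+ψ≈1.3959
φ2=120.0° → target in arm frame (0.0633, 0.1516)
  A cos θ + B sin θ = C:  0.1367·cos θ + -0.4224·sin θ = 0.0995
  γ=atan2(-0.4224,0.1367)=-1.2577;  ψ=arccos(0.2242)=1.3447;  θ2=γ+ψ≈0.0870
arm 3 (φ=240.0°): x'=0.0996, y'=-0.1306
  A=0.1004, B=-0.4224, C=(l²−L²−A²−y'²−z²)/(2L)=0.1723
  γ=atan2(-0.4224,0.1004)=-1.3375;  ψ=arccos(0.3968)=1.1628;  θ3=γ+ψ≈-0.1748

θ₁ = 1.3959, θ₂ = 0.0870, θ₃ = -0.1748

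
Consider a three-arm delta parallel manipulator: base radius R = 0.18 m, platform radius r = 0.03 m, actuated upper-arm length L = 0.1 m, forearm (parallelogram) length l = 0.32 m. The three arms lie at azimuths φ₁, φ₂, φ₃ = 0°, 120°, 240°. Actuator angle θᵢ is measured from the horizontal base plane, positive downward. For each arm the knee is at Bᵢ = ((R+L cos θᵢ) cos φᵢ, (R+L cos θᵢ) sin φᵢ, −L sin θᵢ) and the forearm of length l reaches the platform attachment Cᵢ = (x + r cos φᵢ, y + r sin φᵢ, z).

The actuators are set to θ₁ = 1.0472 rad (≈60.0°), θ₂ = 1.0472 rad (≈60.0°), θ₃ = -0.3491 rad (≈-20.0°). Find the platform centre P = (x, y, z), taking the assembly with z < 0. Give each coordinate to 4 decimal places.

(-0.0545, -0.0945, -0.2560)

O1 = (0.2000·cos0.0°, 0.2000·sin0.0°, -0.0866) = (0.2000, 0.0000, -0.0866)
arm 2 at φ=120.0°: (R−r)+L cos θ2 = 0.2000;  O2 = (-0.1000, 0.1732, -0.0866)
arm 3 at φ=240.0°: (R−r)+L cos θ3 = 0.2440;  O3 = (-0.1220, -0.2113, 0.0342)
|O₂|²−|O₁|² = 0.0000;  |O₃|²−|O₁|² = 0.0132
linear system: -0.6000x+0.3464y = 0.0000−0.0000z; -0.6440x+-0.4226y = 0.0132−0.2416z
det = 0.4766;  x = -0.0096+0.1756z,  y = -0.0166+0.3042z
into |P−O₁|² = l²: 1.1234z² + 0.0895z + -0.0507 = 0;  Δ = 0.2358;  z = -0.2560 or 0.1763 → z<0 root = -0.2560
x = -0.0545, y = -0.0945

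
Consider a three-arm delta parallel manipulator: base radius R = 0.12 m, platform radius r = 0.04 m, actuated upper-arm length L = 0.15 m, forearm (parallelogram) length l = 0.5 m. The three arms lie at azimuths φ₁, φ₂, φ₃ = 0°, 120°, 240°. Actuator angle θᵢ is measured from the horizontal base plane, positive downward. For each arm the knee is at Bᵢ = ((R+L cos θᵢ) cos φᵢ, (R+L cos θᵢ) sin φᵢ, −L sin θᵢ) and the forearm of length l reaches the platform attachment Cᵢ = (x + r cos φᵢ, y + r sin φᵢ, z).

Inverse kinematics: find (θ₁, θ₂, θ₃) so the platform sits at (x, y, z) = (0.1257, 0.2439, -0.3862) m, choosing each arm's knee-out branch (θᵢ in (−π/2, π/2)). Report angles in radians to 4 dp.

φ1=0.0° → target in arm frame (0.1257, 0.2439)
  A=-0.0457, B=-0.3862, C=(l²−L²−A²−y'²−z²)/(2L)=0.0559
  √(A²+B²)=0.3889;  θ1 = -1.6886+1.4265 ≈ -0.2621
rotate P by −φ2: (0.1484, -0.2308, -0.3862)
  e−x'=-0.0684;  (l²−L²−(e−x')²−y'²−z²)/2L = 0.0680
  θ2 = atan2(B,A) + arccos(C/0.3922) = -0.3495
φ3=240.0° → target in arm frame (-0.2741, -0.0131)
  A=0.3541, B=-0.3862, C=(l²−L²−A²−y'²−z²)/(2L)=-0.1573
  γ=atan2(-0.3862,0.3541)=-0.8288;  ψ=arccos(-0.3002)=1.8757;  θ3=γ+ψ≈1.0470

θ₁ = -0.2621, θ₂ = -0.3495, θ₃ = 1.0470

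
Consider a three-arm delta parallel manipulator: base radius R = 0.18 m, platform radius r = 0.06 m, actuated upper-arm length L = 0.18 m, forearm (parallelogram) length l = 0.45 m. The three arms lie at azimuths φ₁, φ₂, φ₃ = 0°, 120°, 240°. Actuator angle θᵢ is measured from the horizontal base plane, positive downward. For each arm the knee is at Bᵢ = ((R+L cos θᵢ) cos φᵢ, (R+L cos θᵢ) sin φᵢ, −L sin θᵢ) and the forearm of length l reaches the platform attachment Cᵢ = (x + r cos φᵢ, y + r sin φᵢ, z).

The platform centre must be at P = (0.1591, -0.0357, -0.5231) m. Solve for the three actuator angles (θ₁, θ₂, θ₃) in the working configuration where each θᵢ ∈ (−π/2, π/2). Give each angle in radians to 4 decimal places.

arm 1 (φ=0.0°): x'=0.1591, y'=-0.0357
  A cos θ + B sin θ = C:  -0.0391·cos θ + -0.5231·sin θ = -0.2954
  γ=atan2(-0.5231,-0.0391)=-1.6454;  ψ=arccos(-0.5631)=2.1689;  θ1=γ+ψ≈0.5235
rotate P by −φ2: (-0.1105, -0.1199, -0.5231)
  A=0.2305, B=-0.5231, C=(l²−L²−A²−y'²−z²)/(2L)=-0.4751
  θ2 = atan2(B,A) + arccos(C/0.5716) = 1.3961
arm 3 (φ=240.0°): x'=-0.0486, y'=0.1556
  A cos θ + B sin θ = C:  0.1686·cos θ + -0.5231·sin θ = -0.4339
  √(A²+B²)=0.5496;  θ3 = -1.2589+2.4806 ≈ 1.2217

θ₁ = 0.5235, θ₂ = 1.3961, θ₃ = 1.2217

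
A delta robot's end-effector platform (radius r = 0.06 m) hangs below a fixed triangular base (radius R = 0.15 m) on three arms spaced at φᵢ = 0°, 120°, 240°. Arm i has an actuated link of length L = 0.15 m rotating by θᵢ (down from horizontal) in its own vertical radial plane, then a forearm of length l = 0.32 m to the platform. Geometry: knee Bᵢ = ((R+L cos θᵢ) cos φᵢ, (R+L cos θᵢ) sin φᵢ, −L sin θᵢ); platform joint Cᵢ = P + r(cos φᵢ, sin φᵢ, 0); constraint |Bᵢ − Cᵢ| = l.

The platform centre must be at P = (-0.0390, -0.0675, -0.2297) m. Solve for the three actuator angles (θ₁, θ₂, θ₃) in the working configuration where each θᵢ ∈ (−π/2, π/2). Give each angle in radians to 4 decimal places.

θ₁ = 0.4365, θ₂ = 0.4362, θ₃ = -0.3495

arm 1 (φ=0.0°): x'=-0.0390, y'=-0.0675
  A=0.1290, B=-0.2297, C=(l²−L²−A²−y'²−z²)/(2L)=0.0198
  γ=atan2(-0.2297,0.1290)=-1.0591;  ψ=arccos(0.0752)=1.4956;  θ1=γ+ψ≈0.4365
φ2=120.0° → target in arm frame (-0.0390, 0.0675)
  A=0.1290, B=-0.2297, C=(l²−L²−A²−y'²−z²)/(2L)=0.0198
  γ=atan2(-0.2297,0.1290)=-1.0592;  ψ=arccos(0.0753)=1.4955;  θ2=γ+ψ≈0.4362
arm 3 (φ=240.0°): x'=0.0780, y'=0.0000
  e−x'=0.0120;  (l²−L²−(e−x')²−y'²−z²)/2L = 0.0900
  θ3 = atan2(B,A) + arccos(C/0.2300) = -0.3495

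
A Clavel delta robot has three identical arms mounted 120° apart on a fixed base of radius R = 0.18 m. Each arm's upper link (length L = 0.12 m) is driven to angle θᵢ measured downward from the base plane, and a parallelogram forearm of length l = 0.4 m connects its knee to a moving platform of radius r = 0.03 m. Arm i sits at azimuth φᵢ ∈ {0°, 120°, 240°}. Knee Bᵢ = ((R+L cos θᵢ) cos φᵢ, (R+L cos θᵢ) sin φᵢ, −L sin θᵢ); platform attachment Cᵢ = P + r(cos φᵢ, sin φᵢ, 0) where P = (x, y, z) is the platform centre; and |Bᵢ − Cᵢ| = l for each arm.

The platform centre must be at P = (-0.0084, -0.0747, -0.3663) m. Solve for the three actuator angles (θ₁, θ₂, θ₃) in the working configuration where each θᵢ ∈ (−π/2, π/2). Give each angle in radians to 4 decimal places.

θ₁ = 0.6105, θ₂ = 0.8727, θ₃ = 0.1741

arm 1 (φ=0.0°): x'=-0.0084, y'=-0.0747
  e−x'=0.1584;  (l²−L²−(e−x')²−y'²−z²)/2L = -0.0802
  θ1 = atan2(B,A) + arccos(C/0.3991) = 0.6105
arm 2 (φ=120.0°): x'=-0.0605, y'=0.0446
  A=0.2105, B=-0.3663, C=(l²−L²−A²−y'²−z²)/(2L)=-0.1453
  γ=atan2(-0.3663,0.2105)=-1.0492;  ψ=arccos(-0.3439)=1.9219;  θ2=γ+ψ≈0.8727
rotate P by −φ3: (0.0689, 0.0301, -0.3663)
  e−x'=0.0811;  (l²−L²−(e−x')²−y'²−z²)/2L = 0.0164
  θ3 = atan2(B,A) + arccos(C/0.3752) = 0.1741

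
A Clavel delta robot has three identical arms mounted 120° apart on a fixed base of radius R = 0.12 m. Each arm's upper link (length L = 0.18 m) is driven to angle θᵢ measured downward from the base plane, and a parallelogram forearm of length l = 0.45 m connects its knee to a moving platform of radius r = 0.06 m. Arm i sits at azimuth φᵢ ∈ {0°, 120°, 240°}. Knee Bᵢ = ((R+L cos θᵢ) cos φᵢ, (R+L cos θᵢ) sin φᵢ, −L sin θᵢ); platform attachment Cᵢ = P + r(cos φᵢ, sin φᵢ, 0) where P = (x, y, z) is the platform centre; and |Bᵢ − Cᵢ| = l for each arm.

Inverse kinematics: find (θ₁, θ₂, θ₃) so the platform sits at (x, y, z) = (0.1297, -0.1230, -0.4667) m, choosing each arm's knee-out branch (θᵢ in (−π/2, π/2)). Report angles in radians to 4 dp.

arm 1 (φ=0.0°): x'=0.1297, y'=-0.1230
  e−x'=-0.0697;  (l²−L²−(e−x')²−y'²−z²)/2L = -0.1880
  θ1 = atan2(B,A) + arccos(C/0.4719) = 0.2616
rotate P by −φ2: (-0.1714, -0.0508, -0.4667)
  A cos θ + B sin θ = C:  0.2314·cos θ + -0.4667·sin θ = -0.2884
  θ2 = atan2(B,A) + arccos(C/0.5209) = 1.0470
φ3=240.0° → target in arm frame (0.0417, 0.1738)
  A cos θ + B sin θ = C:  0.0183·cos θ + -0.4667·sin θ = -0.2174
  θ3 = atan2(B,A) + arccos(C/0.4671) = 0.5234

θ₁ = 0.2616, θ₂ = 1.0470, θ₃ = 0.5234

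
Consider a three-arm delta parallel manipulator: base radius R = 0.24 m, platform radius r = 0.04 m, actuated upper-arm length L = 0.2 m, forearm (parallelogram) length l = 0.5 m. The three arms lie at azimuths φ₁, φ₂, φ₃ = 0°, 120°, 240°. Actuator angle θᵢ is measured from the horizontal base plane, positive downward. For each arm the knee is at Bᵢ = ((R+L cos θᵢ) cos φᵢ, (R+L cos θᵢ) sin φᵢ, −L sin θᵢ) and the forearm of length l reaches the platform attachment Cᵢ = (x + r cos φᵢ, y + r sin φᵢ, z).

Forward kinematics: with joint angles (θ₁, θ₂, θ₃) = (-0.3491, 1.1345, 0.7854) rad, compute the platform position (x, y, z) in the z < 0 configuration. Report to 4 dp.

(0.1943, -0.0598, -0.3887)

φ1=0.0°: virtual centre (0.3879, 0.0000, 0.0684), radius l
φ2=120.0°: virtual centre (-0.1423, 0.2464, -0.1813), radius l
φ3=240.0°: virtual centre (-0.1707, -0.2957, -0.1414), radius l
|centre ₂|²−|centre ₁|² = -0.0414;  |centre ₃|²−|centre ₁|² = -0.0186
linear system: -1.0604x+0.4928y = -0.0414−-0.4994z; -1.1173x+-0.5914y = -0.0186−-0.4197z
det = 1.1777;  x = 0.0286+-0.4264z,  y = -0.0225+0.0959z
into |P−centre ₁|² = l²: 1.1910z² + 0.1653z + -0.1157 = 0;  Δ = 0.5783;  z = -0.3887 or 0.2499 → z<0 root = -0.3887
x = 0.1943, y = -0.0598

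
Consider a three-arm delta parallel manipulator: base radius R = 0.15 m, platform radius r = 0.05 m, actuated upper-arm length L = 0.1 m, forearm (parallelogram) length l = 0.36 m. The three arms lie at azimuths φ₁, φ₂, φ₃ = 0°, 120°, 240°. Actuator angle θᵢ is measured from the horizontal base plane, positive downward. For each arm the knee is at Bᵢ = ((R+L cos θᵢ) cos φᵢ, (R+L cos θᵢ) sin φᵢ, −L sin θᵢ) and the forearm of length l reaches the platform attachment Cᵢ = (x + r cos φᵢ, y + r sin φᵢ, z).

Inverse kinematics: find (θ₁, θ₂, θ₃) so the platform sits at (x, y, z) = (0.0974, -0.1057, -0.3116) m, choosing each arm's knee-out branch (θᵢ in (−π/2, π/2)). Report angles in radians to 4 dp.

θ₁ = -0.1744, θ₂ = 1.1348, θ₃ = 0.1749

φ1=0.0° → target in arm frame (0.0974, -0.1057)
  A cos θ + B sin θ = C:  0.0026·cos θ + -0.3116·sin θ = 0.0566
  θ1 = atan2(B,A) + arccos(C/0.3116) = -0.1744
arm 2 (φ=120.0°): x'=-0.1402, y'=-0.0315
  e−x'=0.2402;  (l²−L²−(e−x')²−y'²−z²)/2L = -0.1810
  √(A²+B²)=0.3935;  θ2 = -0.9140+2.0488 ≈ 1.1348
φ3=240.0° → target in arm frame (0.0428, 0.1372)
  A cos θ + B sin θ = C:  0.0572·cos θ + -0.3116·sin θ = 0.0021
  γ=atan2(-0.3116,0.0572)=-1.3894;  ψ=arccos(0.0065)=1.5643;  θ3=γ+ψ≈0.1749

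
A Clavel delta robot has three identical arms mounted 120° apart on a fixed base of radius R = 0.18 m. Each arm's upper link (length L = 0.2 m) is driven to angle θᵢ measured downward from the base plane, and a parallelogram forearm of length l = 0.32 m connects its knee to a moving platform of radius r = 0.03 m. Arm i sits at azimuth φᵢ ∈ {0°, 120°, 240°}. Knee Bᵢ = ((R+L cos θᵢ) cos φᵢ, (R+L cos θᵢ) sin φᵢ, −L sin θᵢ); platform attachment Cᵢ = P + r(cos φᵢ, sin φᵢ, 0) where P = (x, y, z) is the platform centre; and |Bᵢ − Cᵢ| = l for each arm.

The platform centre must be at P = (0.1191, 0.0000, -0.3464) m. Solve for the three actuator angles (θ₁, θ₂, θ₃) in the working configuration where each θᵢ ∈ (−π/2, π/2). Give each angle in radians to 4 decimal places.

arm 1 (φ=0.0°): x'=0.1191, y'=0.0000
  e−x'=0.0309;  (l²−L²−(e−x')²−y'²−z²)/2L = -0.1464
  θ1 = atan2(B,A) + arccos(C/0.3478) = 0.5234
rotate P by −φ2: (-0.0595, -0.1031, -0.3464)
  A=0.2095, B=-0.3464, C=(l²−L²−A²−y'²−z²)/(2L)=-0.2804
  γ=atan2(-0.3464,0.2095)=-1.0268;  ψ=arccos(-0.6925)=2.3357;  θ2=γ+ψ≈1.3090
arm 3 (φ=240.0°): x'=-0.0596, y'=0.1031
  e−x'=0.2096;  (l²−L²−(e−x')²−y'²−z²)/2L = -0.2804
  γ=atan2(-0.3464,0.2096)=-1.0268;  ψ=arccos(-0.6925)=2.3357;  θ3=γ+ψ≈1.3090

θ₁ = 0.5234, θ₂ = 1.3090, θ₃ = 1.3090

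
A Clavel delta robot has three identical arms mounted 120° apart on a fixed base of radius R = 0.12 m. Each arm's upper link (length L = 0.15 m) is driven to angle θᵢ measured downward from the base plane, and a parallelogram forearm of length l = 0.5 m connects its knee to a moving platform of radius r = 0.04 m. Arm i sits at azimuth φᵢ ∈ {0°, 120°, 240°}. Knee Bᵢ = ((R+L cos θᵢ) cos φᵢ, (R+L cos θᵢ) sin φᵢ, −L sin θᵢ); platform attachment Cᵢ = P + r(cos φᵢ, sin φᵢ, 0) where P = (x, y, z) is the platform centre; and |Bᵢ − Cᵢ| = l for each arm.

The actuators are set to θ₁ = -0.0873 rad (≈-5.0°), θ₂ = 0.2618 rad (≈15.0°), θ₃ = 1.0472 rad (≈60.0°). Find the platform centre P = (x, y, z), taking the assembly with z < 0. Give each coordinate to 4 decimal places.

O1 = (0.2294·cos0.0°, 0.2294·sin0.0°, 0.0131) = (0.2294, 0.0000, 0.0131)
O2 = (0.2249·cos120.0°, 0.2249·sin120.0°, -0.0388) = (-0.1124, 0.1948, -0.0388)
O3 = (0.1550·cos240.0°, 0.1550·sin240.0°, -0.1299) = (-0.0775, -0.1342, -0.1299)
|O₂|²−|O₁|² = -0.0007;  |O₃|²−|O₁|² = -0.0119
linear system: -0.6837x+0.3895y = -0.0007−-0.1038z; -0.6139x+-0.2685y = -0.0119−-0.2860z
det = 0.4227;  x = 0.0114+-0.3295z,  y = 0.0182+-0.3118z
into |P−O₁|² = l²: 1.2058z² + 0.1061z + -0.2020 = 0;  Δ = 0.9854;  z = -0.4556 or 0.3676 → z<0 root = -0.4556
x = 0.1616, y = 0.1603

(0.1616, 0.1603, -0.4556)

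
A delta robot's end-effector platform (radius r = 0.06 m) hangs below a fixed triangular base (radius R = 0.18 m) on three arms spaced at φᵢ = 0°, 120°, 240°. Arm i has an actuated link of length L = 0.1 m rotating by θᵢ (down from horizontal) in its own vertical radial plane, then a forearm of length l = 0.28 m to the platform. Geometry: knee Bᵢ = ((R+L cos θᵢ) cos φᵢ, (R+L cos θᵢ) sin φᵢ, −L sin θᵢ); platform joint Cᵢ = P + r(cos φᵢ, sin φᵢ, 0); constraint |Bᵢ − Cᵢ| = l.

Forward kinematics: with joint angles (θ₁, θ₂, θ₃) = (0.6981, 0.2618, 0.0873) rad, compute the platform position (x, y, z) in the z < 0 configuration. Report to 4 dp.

(-0.0410, -0.0104, -0.2121)

φ1=0.0°: virtual centre (0.1966, 0.0000, -0.0643), radius l
arm 2 at φ=120.0°: ρ2 = 0.2166;  O2 = (-0.1083, 0.1876, -0.0259)
arm 3 at φ=240.0°: ρ3 = 0.2196;  O3 = (-0.1098, -0.1902, -0.0087)
|O₂|²−|O₁|² = 0.0048;  |O₃|²−|O₁|² = 0.0055
plane₁₂: -0.6098x+0.3751y+0.0768z = 0.0048
det = 0.4619;  x = -0.0084+0.1535z,  y = -0.0009+0.0448z
into |P−O₁|² = l²: 1.0256z² + 0.0655z + -0.0322 = 0;  Δ = 0.1365;  z = -0.2121 or 0.1482 → z<0 root = -0.2121
x = -0.0410, y = -0.0104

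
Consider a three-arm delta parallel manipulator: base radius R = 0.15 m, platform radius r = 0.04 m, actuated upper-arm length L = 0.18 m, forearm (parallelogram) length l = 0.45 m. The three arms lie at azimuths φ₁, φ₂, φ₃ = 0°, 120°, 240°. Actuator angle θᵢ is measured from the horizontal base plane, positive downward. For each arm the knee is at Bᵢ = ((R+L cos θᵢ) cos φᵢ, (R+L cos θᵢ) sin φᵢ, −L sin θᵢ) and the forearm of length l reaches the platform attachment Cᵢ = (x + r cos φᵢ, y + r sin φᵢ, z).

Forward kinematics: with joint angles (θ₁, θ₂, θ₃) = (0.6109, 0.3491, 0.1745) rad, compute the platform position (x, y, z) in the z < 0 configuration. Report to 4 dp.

(-0.0660, -0.0269, -0.4150)

φ1=0.0°: virtual centre (0.2574, 0.0000, -0.1032), radius l
φ2=120.0°: virtual centre (-0.1396, 0.2417, -0.0616), radius l
arm 3 at φ=240.0°: (R−r)+L cos θ3 = 0.2873;  O3 = (-0.1436, -0.2488, -0.0313)
subtract pairs → two planes through P
linear system: -0.7940x+0.4835y = 0.0048−0.0834z; -0.8022x+-0.4976y = 0.0066−0.1440z
Cramer: x(z) = -0.0071+0.1419z;  y(z) = -0.0018+0.0606z
into |P−O₁|² = l²: 1.0238z² + 0.1312z + -0.1219 = 0;  Δ = 0.5163;  z = -0.4150 or 0.2868 → z<0 root = -0.4150
x = -0.0660, y = -0.0269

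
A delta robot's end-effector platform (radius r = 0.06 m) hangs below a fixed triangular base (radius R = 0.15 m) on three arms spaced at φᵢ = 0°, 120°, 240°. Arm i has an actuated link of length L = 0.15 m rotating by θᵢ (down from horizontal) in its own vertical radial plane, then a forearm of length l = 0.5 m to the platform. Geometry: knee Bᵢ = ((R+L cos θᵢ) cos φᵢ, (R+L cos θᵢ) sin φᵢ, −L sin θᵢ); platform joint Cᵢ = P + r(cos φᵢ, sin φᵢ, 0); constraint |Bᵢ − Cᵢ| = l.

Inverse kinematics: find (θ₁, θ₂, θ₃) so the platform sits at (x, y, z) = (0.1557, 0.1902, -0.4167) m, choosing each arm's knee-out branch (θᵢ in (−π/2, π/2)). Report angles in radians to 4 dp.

θ₁ = -0.2622, θ₂ = -0.0003, θ₃ = 1.0468

φ1=0.0° → target in arm frame (0.1557, 0.1902)
  A cos θ + B sin θ = C:  -0.0657·cos θ + -0.4167·sin θ = 0.0446
  γ=atan2(-0.4167,-0.0657)=-1.7272;  ψ=arccos(0.1056)=1.4650;  θ1=γ+ψ≈-0.2622
rotate P by −φ2: (0.0869, -0.2299, -0.4167)
  A cos θ + B sin θ = C:  0.0031·cos θ + -0.4167·sin θ = 0.0033
  γ=atan2(-0.4167,0.0031)=-1.5633;  ψ=arccos(0.0078)=1.5630;  θ2=γ+ψ≈-0.0003
arm 3 (φ=240.0°): x'=-0.2426, y'=0.0397
  A=0.3326, B=-0.4167, C=(l²−L²−A²−y'²−z²)/(2L)=-0.1944
  θ3 = atan2(B,A) + arccos(C/0.5331) = 1.0468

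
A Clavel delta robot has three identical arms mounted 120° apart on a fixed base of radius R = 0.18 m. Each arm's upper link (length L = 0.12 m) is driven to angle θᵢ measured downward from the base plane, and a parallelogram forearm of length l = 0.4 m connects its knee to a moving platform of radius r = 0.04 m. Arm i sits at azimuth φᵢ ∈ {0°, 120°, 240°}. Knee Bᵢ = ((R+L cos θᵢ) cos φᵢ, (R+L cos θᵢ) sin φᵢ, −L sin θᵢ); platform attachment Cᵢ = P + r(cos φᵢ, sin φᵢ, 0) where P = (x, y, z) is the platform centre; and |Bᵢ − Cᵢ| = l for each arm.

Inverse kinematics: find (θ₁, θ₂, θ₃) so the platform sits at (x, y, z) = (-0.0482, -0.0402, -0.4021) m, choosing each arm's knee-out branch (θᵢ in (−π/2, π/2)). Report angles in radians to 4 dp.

θ₁ = 0.9597, θ₂ = 0.7850, θ₃ = 0.4361

rotate P by −φ1: (-0.0482, -0.0402, -0.4021)
  A cos θ + B sin θ = C:  0.1882·cos θ + -0.4021·sin θ = -0.2213
  θ1 = atan2(B,A) + arccos(C/0.4440) = 0.9597
φ2=120.0° → target in arm frame (-0.0107, 0.0618)
  e−x'=0.1507;  (l²−L²−(e−x')²−y'²−z²)/2L = -0.1776
  γ=atan2(-0.4021,0.1507)=-1.2122;  ψ=arccos(-0.4136)=1.9972;  θ2=γ+ψ≈0.7850
φ3=240.0° → target in arm frame (0.0589, -0.0216)
  e−x'=0.0811;  (l²−L²−(e−x')²−y'²−z²)/2L = -0.0964
  √(A²+B²)=0.4102;  θ3 = -1.3718+1.8079 ≈ 0.4361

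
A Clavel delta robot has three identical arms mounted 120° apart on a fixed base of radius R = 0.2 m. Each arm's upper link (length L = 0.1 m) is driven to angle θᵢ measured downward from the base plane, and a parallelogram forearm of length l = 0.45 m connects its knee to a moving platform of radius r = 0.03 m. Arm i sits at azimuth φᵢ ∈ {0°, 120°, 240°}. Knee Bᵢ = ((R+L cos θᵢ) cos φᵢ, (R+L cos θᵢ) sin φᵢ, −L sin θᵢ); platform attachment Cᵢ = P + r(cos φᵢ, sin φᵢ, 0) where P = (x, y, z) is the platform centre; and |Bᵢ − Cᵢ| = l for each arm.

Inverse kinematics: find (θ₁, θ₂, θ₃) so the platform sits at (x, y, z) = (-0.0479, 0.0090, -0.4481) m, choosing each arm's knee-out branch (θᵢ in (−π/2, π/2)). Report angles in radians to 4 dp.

θ₁ = 1.0476, θ₂ = 0.6111, θ₃ = 0.6986

φ1=0.0° → target in arm frame (-0.0479, 0.0090)
  A cos θ + B sin θ = C:  0.2179·cos θ + -0.4481·sin θ = -0.2793
  γ=atan2(-0.4481,0.2179)=-1.1182;  ψ=arccos(-0.5605)=2.1658;  θ1=γ+ψ≈1.0476
φ2=120.0° → target in arm frame (0.0317, 0.0370)
  e−x'=0.1383;  (l²−L²−(e−x')²−y'²−z²)/2L = -0.1439
  θ2 = atan2(B,A) + arccos(C/0.4689) = 0.6111
arm 3 (φ=240.0°): x'=0.0162, y'=-0.0460
  e−x'=0.1538;  (l²−L²−(e−x')²−y'²−z²)/2L = -0.1704
  √(A²+B²)=0.4738;  θ3 = -1.2401+1.9387 ≈ 0.6986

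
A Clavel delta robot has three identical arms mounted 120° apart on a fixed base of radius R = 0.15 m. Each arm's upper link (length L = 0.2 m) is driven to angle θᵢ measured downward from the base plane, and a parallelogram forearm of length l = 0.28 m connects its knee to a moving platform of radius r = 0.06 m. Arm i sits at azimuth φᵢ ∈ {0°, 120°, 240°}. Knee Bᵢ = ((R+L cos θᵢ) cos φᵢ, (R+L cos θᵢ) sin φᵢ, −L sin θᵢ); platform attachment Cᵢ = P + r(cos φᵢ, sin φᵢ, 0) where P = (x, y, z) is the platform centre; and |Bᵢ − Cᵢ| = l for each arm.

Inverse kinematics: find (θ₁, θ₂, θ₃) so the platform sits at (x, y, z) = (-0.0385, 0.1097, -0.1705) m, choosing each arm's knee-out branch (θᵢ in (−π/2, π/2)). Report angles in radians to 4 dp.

θ₁ = 0.8728, θ₂ = -0.2618, θ₃ = 1.0473

arm 1 (φ=0.0°): x'=-0.0385, y'=0.1097
  e−x'=0.1285;  (l²−L²−(e−x')²−y'²−z²)/2L = -0.0480
  γ=atan2(-0.1705,0.1285)=-0.9250;  ψ=arccos(-0.2250)=1.7978;  θ1=γ+ψ≈0.8728
φ2=120.0° → target in arm frame (0.1143, -0.0215)
  A cos θ + B sin θ = C:  -0.0243·cos θ + -0.1705·sin θ = 0.0207
  θ2 = atan2(B,A) + arccos(C/0.1722) = -0.2618
φ3=240.0° → target in arm frame (-0.0758, -0.0882)
  A=0.1658, B=-0.1705, C=(l²−L²−A²−y'²−z²)/(2L)=-0.0648
  θ3 = atan2(B,A) + arccos(C/0.2378) = 1.0473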